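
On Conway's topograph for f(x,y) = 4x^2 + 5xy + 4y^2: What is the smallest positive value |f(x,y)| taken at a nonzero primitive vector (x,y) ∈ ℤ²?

translate: b→-3 (≡5 mod 8), so (4,5,4)→(4,-3,3)
flip: (4,-3,3)→(3,3,4)
reduced (well bottom): (3,3,4) with a≤c, −a<b≤a
well minimum = a = 3

3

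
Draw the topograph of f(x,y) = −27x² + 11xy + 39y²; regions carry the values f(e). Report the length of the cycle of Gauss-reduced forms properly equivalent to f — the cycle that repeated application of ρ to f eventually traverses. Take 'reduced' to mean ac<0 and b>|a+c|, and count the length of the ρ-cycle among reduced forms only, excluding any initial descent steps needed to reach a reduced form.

D = 4333, ⌊√D⌋ = 65
descent: ρ → (39,-11,-27)
descent: ρ → (-27,65,1)  [lands on river]
river: ρ → (1,65,-27)
river: ρ → (-27,43,23)
river: ρ → (23,49,-21)
river: ρ → (-21,35,37)
river: ρ → (37,39,-19)
river: ρ → (-19,37,39)
river: ρ → (39,41,-17)
river: ρ → (-17,61,9)
river: ρ → (9,65,-3)
river: ρ → (-3,61,51)
river: ρ → (51,41,-13)
river: ρ → (-13,63,7)
river: ρ → (7,63,-13)
river: ρ → (-13,41,51)
river: ρ → (51,61,-3)
river: ρ → (-3,65,9)
river: ρ → (9,61,-17)
river: ρ → (-17,41,39)
river: ρ → (39,37,-19)
river: ρ → (-19,39,37)
river: ρ → (37,35,-21)
river: ρ → (-21,49,23)
river: ρ → (23,43,-27)
ρ-cycle length = 24 (tail of 2 descent steps not counted)

24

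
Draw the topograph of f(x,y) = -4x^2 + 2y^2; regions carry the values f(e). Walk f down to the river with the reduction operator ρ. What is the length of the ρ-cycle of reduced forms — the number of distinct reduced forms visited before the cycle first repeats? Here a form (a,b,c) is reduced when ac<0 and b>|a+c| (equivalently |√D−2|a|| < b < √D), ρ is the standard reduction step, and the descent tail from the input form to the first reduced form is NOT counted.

D = 32, ⌊√D⌋ = 5
descent: ρ → (2,4,-2)  [lands on river]
river: ρ → (-2,4,2)
ρ-cycle length = 2 (tail of 1 descent step not counted)

2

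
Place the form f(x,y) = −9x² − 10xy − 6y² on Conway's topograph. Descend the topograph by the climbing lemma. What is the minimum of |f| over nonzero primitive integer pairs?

translate: b→-8 (≡10 mod 18), so (9,10,6)→(9,-8,5)
flip: (9,-8,5)→(5,8,9)
translate: b→-2 (≡8 mod 10), so (5,8,9)→(5,-2,6)
reduced (well bottom): (5,-2,6) with a≤c, −a<b≤a
well minimum |f| = |-5| = 5 (negative-definite)

5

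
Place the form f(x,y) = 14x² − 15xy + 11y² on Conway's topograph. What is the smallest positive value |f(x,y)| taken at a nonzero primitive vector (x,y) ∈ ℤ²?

translate: b→13 (≡-15 mod 28), so (14,-15,11)→(14,13,10)
flip: (14,13,10)→(10,-13,14)
translate: b→7 (≡-13 mod 20), so (10,-13,14)→(10,7,11)
reduced (well bottom): (10,7,11) with a≤c, −a<b≤a
well minimum = a = 10

10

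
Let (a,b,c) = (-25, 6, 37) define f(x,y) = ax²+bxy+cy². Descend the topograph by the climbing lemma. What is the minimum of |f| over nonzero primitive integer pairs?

descent: ρ → (37,-6,-25)
descent: ρ → (-25,56,6)  [lands on river]
river: ρ → (6,52,-43)
river: ρ → (-43,34,15)
river: ρ → (15,56,-10)
river: ρ → (-10,44,45)
river: ρ → (45,46,-9)
river: ρ → (-9,44,50)
river: ρ → (50,56,-3)
river: ρ → (-3,58,31)
river: ρ → (31,4,-30)
river: ρ → (-30,56,5)
river: ρ → (5,54,-41)
river: ρ → (-41,28,18)
river: ρ → (18,44,-25)
closes: descent 2, river 14
min |a| on river = 3

3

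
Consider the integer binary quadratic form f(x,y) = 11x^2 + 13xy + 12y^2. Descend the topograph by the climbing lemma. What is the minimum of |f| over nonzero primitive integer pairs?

translate: b→-9 (≡13 mod 22), so (11,13,12)→(11,-9,10)
flip: (11,-9,10)→(10,9,11)
reduced (well bottom): (10,9,11) with a≤c, −a<b≤a
well minimum = a = 10

10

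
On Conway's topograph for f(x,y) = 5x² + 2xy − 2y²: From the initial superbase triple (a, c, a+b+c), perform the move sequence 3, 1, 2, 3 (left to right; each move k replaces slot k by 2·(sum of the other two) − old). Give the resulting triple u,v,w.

start (5,-2,5) = (f(1,0),f(0,1),f(1,1))
replace slot 3: 2·(5+(-2)) − 5 = 1 → (5,-2,1)
replace slot 1: 2·((-2)+1) − 5 = -7 → (-7,-2,1)
replace slot 2: 2·((-7)+1) − (-2) = -10 → (-7,-10,1)
replace slot 3: 2·((-7)+(-10)) − 1 = -35 → (-7,-10,-35)

-7,-10,-35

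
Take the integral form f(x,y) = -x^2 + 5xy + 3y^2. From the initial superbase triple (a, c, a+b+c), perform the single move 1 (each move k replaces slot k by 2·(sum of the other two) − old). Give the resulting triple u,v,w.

start (-1,3,7) = (f(1,0),f(0,1),f(1,1))
replace slot 1: 2·(3+7) − (-1) = 21 → (21,3,7)

21,3,7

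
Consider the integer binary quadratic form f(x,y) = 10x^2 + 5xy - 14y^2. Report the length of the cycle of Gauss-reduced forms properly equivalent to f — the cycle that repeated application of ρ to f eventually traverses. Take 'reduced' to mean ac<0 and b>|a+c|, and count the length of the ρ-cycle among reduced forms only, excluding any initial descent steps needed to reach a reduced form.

D = 585, ⌊√D⌋ = 24
river: ρ → (-14,23,1)
river: ρ → (1,23,-14)
river: ρ → (-14,5,10)
river: ρ → (10,15,-9)
river: ρ → (-9,21,4)
river: ρ → (4,19,-14)
river: ρ → (-14,9,9)
river: ρ → (9,9,-14)
river: ρ → (-14,19,4)
river: ρ → (4,21,-9)
river: ρ → (-9,15,10)
river: ρ → (10,5,-14)
ρ-cycle length = 12 (tail of 0 descent steps not counted)

12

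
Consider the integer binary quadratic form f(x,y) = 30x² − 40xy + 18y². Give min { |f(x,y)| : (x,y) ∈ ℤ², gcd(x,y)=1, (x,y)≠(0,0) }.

translate: b→20 (≡-40 mod 60), so (30,-40,18)→(30,20,8)
flip: (30,20,8)→(8,-20,30)
translate: b→-4 (≡-20 mod 16), so (8,-20,30)→(8,-4,18)
reduced (well bottom): (8,-4,18) with a≤c, −a<b≤a
well minimum = a = 8

8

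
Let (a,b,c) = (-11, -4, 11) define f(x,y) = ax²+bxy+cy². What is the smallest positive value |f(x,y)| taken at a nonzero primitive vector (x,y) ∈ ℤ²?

descent: ρ → (11,4,-11)  [lands on river]
river: ρ → (-11,18,4)
river: ρ → (4,22,-1)
river: ρ → (-1,22,4)
river: ρ → (4,18,-11)
river: ρ → (-11,4,11)
river: ρ → (11,18,-4)
river: ρ → (-4,22,1)
river: ρ → (1,22,-4)
river: ρ → (-4,18,11)
closes: descent 1, river 10
min |a| on river = 1

1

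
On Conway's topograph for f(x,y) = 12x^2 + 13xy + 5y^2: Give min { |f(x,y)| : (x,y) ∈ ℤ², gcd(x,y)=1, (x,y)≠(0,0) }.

translate: b→-11 (≡13 mod 24), so (12,13,5)→(12,-11,4)
flip: (12,-11,4)→(4,11,12)
translate: b→3 (≡11 mod 8), so (4,11,12)→(4,3,5)
reduced (well bottom): (4,3,5) with a≤c, −a<b≤a
well minimum = a = 4

4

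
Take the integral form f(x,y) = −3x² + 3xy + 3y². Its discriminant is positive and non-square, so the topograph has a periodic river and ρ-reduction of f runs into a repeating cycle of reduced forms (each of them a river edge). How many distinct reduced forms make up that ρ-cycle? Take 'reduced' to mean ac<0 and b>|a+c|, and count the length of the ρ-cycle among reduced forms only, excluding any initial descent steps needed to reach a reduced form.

D = 45, ⌊√D⌋ = 6
river: ρ → (3,3,-3)
river: ρ → (-3,3,3)
ρ-cycle length = 2 (tail of 0 descent steps not counted)

2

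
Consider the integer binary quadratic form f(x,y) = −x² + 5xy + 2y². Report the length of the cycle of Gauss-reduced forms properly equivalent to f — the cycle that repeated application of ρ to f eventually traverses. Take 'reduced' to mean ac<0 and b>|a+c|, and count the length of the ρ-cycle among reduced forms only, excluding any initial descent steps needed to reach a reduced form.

D = 33, ⌊√D⌋ = 5
river: ρ → (2,3,-3)
river: ρ → (-3,3,2)
river: ρ → (2,5,-1)
river: ρ → (-1,5,2)
ρ-cycle length = 4 (tail of 0 descent steps not counted)

4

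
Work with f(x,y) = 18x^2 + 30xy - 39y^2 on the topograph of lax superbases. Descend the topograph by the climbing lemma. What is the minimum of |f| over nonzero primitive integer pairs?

river: ρ → (-39,48,9)
river: ρ → (9,60,-3)
river: ρ → (-3,60,9)
river: ρ → (9,48,-39)
river: ρ → (-39,30,18)
river: ρ → (18,42,-27)
river: ρ → (-27,12,33)
river: ρ → (33,54,-6)
river: ρ → (-6,54,33)
river: ρ → (33,12,-27)
river: ρ → (-27,42,18)
river: ρ → (18,30,-39)
closes: descent 0, river 12
min |a| on river = 3

3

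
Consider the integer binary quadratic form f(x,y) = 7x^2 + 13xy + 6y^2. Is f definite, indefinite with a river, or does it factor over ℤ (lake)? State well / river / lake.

D = b²−4ac = 13² − 4·7·6 = 1
D = 1² is a perfect square ⇒ form factors over ℤ ⇒ lakes

lake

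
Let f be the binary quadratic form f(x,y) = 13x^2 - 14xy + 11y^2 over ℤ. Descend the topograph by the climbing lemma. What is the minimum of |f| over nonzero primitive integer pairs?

translate: b→12 (≡-14 mod 26), so (13,-14,11)→(13,12,10)
flip: (13,12,10)→(10,-12,13)
translate: b→8 (≡-12 mod 20), so (10,-12,13)→(10,8,11)
reduced (well bottom): (10,8,11) with a≤c, −a<b≤a
well minimum = a = 10

10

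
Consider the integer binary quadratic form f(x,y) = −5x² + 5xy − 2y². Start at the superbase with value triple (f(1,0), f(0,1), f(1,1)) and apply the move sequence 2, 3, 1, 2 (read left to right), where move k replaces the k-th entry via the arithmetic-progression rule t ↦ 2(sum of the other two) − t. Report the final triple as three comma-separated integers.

start (-5,-2,-2) = (f(1,0),f(0,1),f(1,1))
replace slot 2: 2·((-5)+(-2)) − (-2) = -12 → (-5,-12,-2)
replace slot 3: 2·((-5)+(-12)) − (-2) = -32 → (-5,-12,-32)
replace slot 1: 2·((-12)+(-32)) − (-5) = -83 → (-83,-12,-32)
replace slot 2: 2·((-83)+(-32)) − (-12) = -218 → (-83,-218,-32)

-83,-218,-32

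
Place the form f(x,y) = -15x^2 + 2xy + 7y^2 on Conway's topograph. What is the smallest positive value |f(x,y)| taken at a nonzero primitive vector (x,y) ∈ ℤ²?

descent: ρ → (7,12,-10)  [lands on river]
river: ρ → (-10,8,9)
river: ρ → (9,10,-9)
river: ρ → (-9,8,10)
river: ρ → (10,12,-7)
river: ρ → (-7,16,6)
river: ρ → (6,20,-1)
river: ρ → (-1,20,6)
river: ρ → (6,16,-7)
river: ρ → (-7,12,10)
river: ρ → (10,8,-9)
river: ρ → (-9,10,9)
river: ρ → (9,8,-10)
river: ρ → (-10,12,7)
river: ρ → (7,16,-6)
river: ρ → (-6,20,1)
river: ρ → (1,20,-6)
river: ρ → (-6,16,7)
closes: descent 1, river 18
min |a| on river = 1

1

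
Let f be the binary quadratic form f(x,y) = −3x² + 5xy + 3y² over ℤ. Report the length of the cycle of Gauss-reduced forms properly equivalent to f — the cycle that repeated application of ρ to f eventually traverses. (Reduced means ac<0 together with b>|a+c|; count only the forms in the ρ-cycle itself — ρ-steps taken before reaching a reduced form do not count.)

D = 61, ⌊√D⌋ = 7
river: ρ → (3,7,-1)
river: ρ → (-1,7,3)
river: ρ → (3,5,-3)
river: ρ → (-3,7,1)
river: ρ → (1,7,-3)
river: ρ → (-3,5,3)
ρ-cycle length = 6 (tail of 0 descent steps not counted)

6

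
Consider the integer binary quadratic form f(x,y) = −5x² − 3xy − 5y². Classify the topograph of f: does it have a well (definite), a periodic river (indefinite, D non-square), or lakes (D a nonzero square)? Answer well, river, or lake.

D = b²−4ac = (-3)² − 4·(-5)·(-5) = -91
D < 0 ⇒ definite ⇒ every region one sign ⇒ single well

well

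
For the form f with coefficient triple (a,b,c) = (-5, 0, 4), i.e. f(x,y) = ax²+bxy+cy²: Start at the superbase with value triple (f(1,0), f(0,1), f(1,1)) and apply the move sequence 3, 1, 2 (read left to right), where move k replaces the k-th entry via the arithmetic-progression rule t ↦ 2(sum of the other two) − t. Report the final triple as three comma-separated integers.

start (-5,4,-1) = (f(1,0),f(0,1),f(1,1))
replace slot 3: 2·((-5)+4) − (-1) = -1 → (-5,4,-1)
replace slot 1: 2·(4+(-1)) − (-5) = 11 → (11,4,-1)
replace slot 2: 2·(11+(-1)) − 4 = 16 → (11,16,-1)

11,16,-1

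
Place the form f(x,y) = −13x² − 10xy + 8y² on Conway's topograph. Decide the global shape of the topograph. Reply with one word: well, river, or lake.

D = b²−4ac = (-10)² − 4·(-13)·8 = 516
D > 0 non-square ⇒ indefinite ⇒ periodic river

river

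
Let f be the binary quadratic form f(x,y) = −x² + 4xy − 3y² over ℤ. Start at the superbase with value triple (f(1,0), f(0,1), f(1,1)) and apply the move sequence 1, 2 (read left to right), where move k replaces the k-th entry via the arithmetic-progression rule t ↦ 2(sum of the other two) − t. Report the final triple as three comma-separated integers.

start (-1,-3,0) = (f(1,0),f(0,1),f(1,1))
replace slot 1: 2·((-3)+0) − (-1) = -5 → (-5,-3,0)
replace slot 2: 2·((-5)+0) − (-3) = -7 → (-5,-7,0)

-5,-7,0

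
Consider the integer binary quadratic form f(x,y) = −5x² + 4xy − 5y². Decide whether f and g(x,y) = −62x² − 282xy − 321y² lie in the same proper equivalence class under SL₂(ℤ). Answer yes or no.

D₁ = -84, D₂ = -84
f is negative-definite; reduce −f:
−f: flip: (5,-4,5)→(5,4,5)
−f: reduced (well bottom): (5,4,5) with a≤c, −a<b≤a
flip sign back: reduced form of f is (-5,-4,-5)
g is negative-definite; reduce −g:
−g: translate: b→34 (≡282 mod 124), so (62,282,321)→(62,34,5)
−g: flip: (62,34,5)→(5,-34,62)
−g: translate: b→-4 (≡-34 mod 10), so (5,-34,62)→(5,-4,5)
−g: flip: (5,-4,5)→(5,4,5)
−g: reduced (well bottom): (5,4,5) with a≤c, −a<b≤a
flip sign back: reduced form of g is (-5,-4,-5)
reduced forms (-5, -4, -5) vs (-5, -4, -5) ⇒ equivalent

yes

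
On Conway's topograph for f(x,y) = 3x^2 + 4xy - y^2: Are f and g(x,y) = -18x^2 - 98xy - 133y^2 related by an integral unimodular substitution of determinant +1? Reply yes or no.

D₁ = 28, D₂ = 28
river cycle of f (length 4): (-1, 4, 3), (3, 2, -2), (-2, 2, 3), (3, 4, -1)
river cycle of g (length 4): (-1, 4, 3), (3, 2, -2), (-2, 2, 3), (3, 4, -1)
cycles coincide ⇒ equivalent

yes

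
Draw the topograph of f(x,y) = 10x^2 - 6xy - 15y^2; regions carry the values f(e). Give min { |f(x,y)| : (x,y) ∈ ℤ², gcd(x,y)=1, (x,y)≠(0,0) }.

descent: ρ → (-15,6,10)  [lands on river]
river: ρ → (10,14,-11)
river: ρ → (-11,8,13)
river: ρ → (13,18,-6)
river: ρ → (-6,18,13)
river: ρ → (13,8,-11)
river: ρ → (-11,14,10)
river: ρ → (10,6,-15)
river: ρ → (-15,24,1)
river: ρ → (1,24,-15)
closes: descent 1, river 10
min |a| on river = 1

1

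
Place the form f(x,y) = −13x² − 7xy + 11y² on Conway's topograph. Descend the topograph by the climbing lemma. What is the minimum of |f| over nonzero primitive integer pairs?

descent: ρ → (11,7,-13)  [lands on river]
river: ρ → (-13,19,5)
river: ρ → (5,21,-9)
river: ρ → (-9,15,11)
closes: descent 1, river 4
min |a| on river = 5

5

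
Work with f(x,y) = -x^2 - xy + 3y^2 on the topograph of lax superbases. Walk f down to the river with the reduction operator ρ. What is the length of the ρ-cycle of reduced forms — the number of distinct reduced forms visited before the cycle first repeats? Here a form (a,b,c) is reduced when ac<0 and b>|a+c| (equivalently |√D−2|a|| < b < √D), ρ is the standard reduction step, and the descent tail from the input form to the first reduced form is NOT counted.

D = 13, ⌊√D⌋ = 3
descent: ρ → (3,1,-1)
descent: ρ → (-1,3,1)  [lands on river]
river: ρ → (1,3,-1)
ρ-cycle length = 2 (tail of 2 descent steps not counted)

2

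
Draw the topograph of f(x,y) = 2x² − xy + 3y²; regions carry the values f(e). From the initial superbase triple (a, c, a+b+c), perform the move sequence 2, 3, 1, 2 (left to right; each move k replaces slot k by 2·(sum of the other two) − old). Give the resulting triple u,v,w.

start (2,3,4) = (f(1,0),f(0,1),f(1,1))
replace slot 2: 2·(2+4) − 3 = 9 → (2,9,4)
replace slot 3: 2·(2+9) − 4 = 18 → (2,9,18)
replace slot 1: 2·(9+18) − 2 = 52 → (52,9,18)
replace slot 2: 2·(52+18) − 9 = 131 → (52,131,18)

52,131,18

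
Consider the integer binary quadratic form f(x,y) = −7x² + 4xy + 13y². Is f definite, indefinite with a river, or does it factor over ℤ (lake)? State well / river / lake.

D = b²−4ac = 4² − 4·(-7)·13 = 380
D > 0 non-square ⇒ indefinite ⇒ periodic river

river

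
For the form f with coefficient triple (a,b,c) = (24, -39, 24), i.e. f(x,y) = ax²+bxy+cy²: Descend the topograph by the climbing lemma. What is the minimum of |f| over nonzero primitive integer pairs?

translate: b→9 (≡-39 mod 48), so (24,-39,24)→(24,9,9)
flip: (24,9,9)→(9,-9,24)
translate: b→9 (≡-9 mod 18), so (9,-9,24)→(9,9,24)
reduced (well bottom): (9,9,24) with a≤c, −a<b≤a
well minimum = a = 9

9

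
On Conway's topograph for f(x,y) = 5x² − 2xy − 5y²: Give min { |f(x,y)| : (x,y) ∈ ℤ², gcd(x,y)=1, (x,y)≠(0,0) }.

descent: ρ → (-5,2,5)  [lands on river]
river: ρ → (5,8,-2)
river: ρ → (-2,8,5)
river: ρ → (5,2,-5)
river: ρ → (-5,8,2)
river: ρ → (2,8,-5)
closes: descent 1, river 6
min |a| on river = 2

2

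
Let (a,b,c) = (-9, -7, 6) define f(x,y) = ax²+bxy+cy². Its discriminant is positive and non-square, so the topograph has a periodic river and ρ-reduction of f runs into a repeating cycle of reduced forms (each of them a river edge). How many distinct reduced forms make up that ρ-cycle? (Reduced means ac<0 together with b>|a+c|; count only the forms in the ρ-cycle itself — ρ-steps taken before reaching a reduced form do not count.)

D = 265, ⌊√D⌋ = 16
descent: ρ → (6,7,-9)  [lands on river]
river: ρ → (-9,11,4)
river: ρ → (4,13,-6)
river: ρ → (-6,11,6)
river: ρ → (6,13,-4)
river: ρ → (-4,11,9)
river: ρ → (9,7,-6)
river: ρ → (-6,5,10)
river: ρ → (10,15,-1)
river: ρ → (-1,15,10)
river: ρ → (10,5,-6)
river: ρ → (-6,7,9)
river: ρ → (9,11,-4)
river: ρ → (-4,13,6)
river: ρ → (6,11,-6)
river: ρ → (-6,13,4)
river: ρ → (4,11,-9)
river: ρ → (-9,7,6)
river: ρ → (6,5,-10)
river: ρ → (-10,15,1)
river: ρ → (1,15,-10)
river: ρ → (-10,5,6)
ρ-cycle length = 22 (tail of 1 descent step not counted)

22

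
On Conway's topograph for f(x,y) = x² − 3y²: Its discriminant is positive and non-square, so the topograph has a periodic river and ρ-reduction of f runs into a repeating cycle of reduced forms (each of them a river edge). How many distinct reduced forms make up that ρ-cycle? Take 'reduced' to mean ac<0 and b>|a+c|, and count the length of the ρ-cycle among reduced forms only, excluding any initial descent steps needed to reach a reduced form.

D = 12, ⌊√D⌋ = 3
descent: ρ → (-3,0,1)
descent: ρ → (1,2,-2)  [lands on river]
river: ρ → (-2,2,1)
ρ-cycle length = 2 (tail of 2 descent steps not counted)

2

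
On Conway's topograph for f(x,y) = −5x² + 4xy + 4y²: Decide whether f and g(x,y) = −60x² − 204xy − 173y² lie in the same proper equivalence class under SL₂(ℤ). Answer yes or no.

D₁ = 96, D₂ = 96
river cycle of f (length 4): (4, 4, -5), (-5, 6, 3), (3, 6, -5), (-5, 4, 4)
river cycle of g (length 4): (-5, 4, 4), (4, 4, -5), (-5, 6, 3), (3, 6, -5)
cycles coincide ⇒ equivalent

yes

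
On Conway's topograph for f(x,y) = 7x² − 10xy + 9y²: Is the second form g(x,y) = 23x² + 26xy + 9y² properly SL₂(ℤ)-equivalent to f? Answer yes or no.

D₁ = -152, D₂ = -152
f: translate: b→4 (≡-10 mod 14), so (7,-10,9)→(7,4,6)
f: flip: (7,4,6)→(6,-4,7)
f: reduced (well bottom): (6,-4,7) with a≤c, −a<b≤a
g: translate: b→-20 (≡26 mod 46), so (23,26,9)→(23,-20,6)
g: flip: (23,-20,6)→(6,20,23)
g: translate: b→-4 (≡20 mod 12), so (6,20,23)→(6,-4,7)
g: reduced (well bottom): (6,-4,7) with a≤c, −a<b≤a
reduced forms (6, -4, 7) vs (6, -4, 7) ⇒ equivalent

yes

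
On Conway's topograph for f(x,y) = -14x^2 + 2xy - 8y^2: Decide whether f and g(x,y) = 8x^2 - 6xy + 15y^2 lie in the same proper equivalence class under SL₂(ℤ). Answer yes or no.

D₁ = -444, D₂ = -444
f is negative-definite; reduce −f:
−f: flip: (14,-2,8)→(8,2,14)
−f: reduced (well bottom): (8,2,14) with a≤c, −a<b≤a
flip sign back: reduced form of f is (-8,-2,-14)
g: reduced (well bottom): (8,-6,15) with a≤c, −a<b≤a
reduced forms (-8, -2, -14) vs (8, -6, 15) ⇒ inequivalent

no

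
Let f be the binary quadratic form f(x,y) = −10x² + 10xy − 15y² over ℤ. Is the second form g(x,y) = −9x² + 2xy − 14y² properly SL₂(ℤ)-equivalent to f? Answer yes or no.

D₁ = -500, D₂ = -500
f is negative-definite; reduce −f:
−f: translate: b→10 (≡-10 mod 20), so (10,-10,15)→(10,10,15)
−f: reduced (well bottom): (10,10,15) with a≤c, −a<b≤a
flip sign back: reduced form of f is (-10,-10,-15)
g is negative-definite; reduce −g:
−g: reduced (well bottom): (9,-2,14) with a≤c, −a<b≤a
flip sign back: reduced form of g is (-9,2,-14)
reduced forms (-10, -10, -15) vs (-9, 2, -14) ⇒ inequivalent

no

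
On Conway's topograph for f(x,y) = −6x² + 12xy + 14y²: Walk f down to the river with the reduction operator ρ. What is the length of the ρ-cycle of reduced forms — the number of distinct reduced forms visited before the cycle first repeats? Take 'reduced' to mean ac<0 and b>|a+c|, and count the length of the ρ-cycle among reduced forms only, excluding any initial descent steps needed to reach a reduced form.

D = 480, ⌊√D⌋ = 21
river: ρ → (14,16,-4)
river: ρ → (-4,16,14)
river: ρ → (14,12,-6)
river: ρ → (-6,12,14)
ρ-cycle length = 4 (tail of 0 descent steps not counted)

4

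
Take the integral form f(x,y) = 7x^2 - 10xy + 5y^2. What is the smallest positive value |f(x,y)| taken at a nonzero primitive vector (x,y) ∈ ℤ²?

translate: b→4 (≡-10 mod 14), so (7,-10,5)→(7,4,2)
flip: (7,4,2)→(2,-4,7)
translate: b→0 (≡-4 mod 4), so (2,-4,7)→(2,0,5)
reduced (well bottom): (2,0,5) with a≤c, −a<b≤a
well minimum = a = 2

2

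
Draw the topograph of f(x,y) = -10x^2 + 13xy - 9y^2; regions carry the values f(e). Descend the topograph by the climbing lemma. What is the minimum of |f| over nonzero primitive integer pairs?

translate: b→7 (≡-13 mod 20), so (10,-13,9)→(10,7,6)
flip: (10,7,6)→(6,-7,10)
translate: b→5 (≡-7 mod 12), so (6,-7,10)→(6,5,9)
reduced (well bottom): (6,5,9) with a≤c, −a<b≤a
well minimum |f| = |-6| = 6 (negative-definite)

6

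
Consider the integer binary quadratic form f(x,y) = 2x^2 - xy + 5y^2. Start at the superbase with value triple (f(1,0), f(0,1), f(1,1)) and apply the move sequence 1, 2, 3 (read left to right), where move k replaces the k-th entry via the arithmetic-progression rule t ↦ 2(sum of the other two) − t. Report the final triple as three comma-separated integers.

start (2,5,6) = (f(1,0),f(0,1),f(1,1))
replace slot 1: 2·(5+6) − 2 = 20 → (20,5,6)
replace slot 2: 2·(20+6) − 5 = 47 → (20,47,6)
replace slot 3: 2·(20+47) − 6 = 128 → (20,47,128)

20,47,128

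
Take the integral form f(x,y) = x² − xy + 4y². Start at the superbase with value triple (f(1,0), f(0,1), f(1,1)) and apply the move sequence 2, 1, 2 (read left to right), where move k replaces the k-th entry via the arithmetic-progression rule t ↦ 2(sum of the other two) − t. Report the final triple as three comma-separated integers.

start (1,4,4) = (f(1,0),f(0,1),f(1,1))
replace slot 2: 2·(1+4) − 4 = 6 → (1,6,4)
replace slot 1: 2·(6+4) − 1 = 19 → (19,6,4)
replace slot 2: 2·(19+4) − 6 = 40 → (19,40,4)

19,40,4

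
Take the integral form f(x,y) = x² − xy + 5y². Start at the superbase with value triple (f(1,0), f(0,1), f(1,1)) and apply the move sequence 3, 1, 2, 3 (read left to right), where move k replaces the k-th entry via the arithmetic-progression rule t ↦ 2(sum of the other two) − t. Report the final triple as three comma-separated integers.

start (1,5,5) = (f(1,0),f(0,1),f(1,1))
replace slot 3: 2·(1+5) − 5 = 7 → (1,5,7)
replace slot 1: 2·(5+7) − 1 = 23 → (23,5,7)
replace slot 2: 2·(23+7) − 5 = 55 → (23,55,7)
replace slot 3: 2·(23+55) − 7 = 149 → (23,55,149)

23,55,149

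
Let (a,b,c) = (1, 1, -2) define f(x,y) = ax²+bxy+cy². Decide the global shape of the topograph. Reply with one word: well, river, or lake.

D = b²−4ac = 1² − 4·1·(-2) = 9
D = 3² is a perfect square ⇒ form factors over ℤ ⇒ lakes

lake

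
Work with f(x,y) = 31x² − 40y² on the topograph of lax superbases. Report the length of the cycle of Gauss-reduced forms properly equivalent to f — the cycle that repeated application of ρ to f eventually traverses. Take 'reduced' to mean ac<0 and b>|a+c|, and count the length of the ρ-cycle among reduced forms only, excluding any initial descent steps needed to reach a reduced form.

D = 4960, ⌊√D⌋ = 70
descent: ρ → (-40,0,31)
descent: ρ → (31,62,-9)  [lands on river]
river: ρ → (-9,64,24)
river: ρ → (24,32,-41)
river: ρ → (-41,50,15)
river: ρ → (15,70,-1)
river: ρ → (-1,70,15)
river: ρ → (15,50,-41)
river: ρ → (-41,32,24)
river: ρ → (24,64,-9)
river: ρ → (-9,62,31)
ρ-cycle length = 10 (tail of 2 descent steps not counted)

10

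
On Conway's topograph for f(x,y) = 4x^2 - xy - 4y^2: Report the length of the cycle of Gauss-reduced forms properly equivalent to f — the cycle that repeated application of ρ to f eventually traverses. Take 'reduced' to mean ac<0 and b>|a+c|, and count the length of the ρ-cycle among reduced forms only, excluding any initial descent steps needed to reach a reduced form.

D = 65, ⌊√D⌋ = 8
descent: ρ → (-4,1,4)  [lands on river]
river: ρ → (4,7,-1)
river: ρ → (-1,7,4)
river: ρ → (4,1,-4)
river: ρ → (-4,7,1)
river: ρ → (1,7,-4)
ρ-cycle length = 6 (tail of 1 descent step not counted)

6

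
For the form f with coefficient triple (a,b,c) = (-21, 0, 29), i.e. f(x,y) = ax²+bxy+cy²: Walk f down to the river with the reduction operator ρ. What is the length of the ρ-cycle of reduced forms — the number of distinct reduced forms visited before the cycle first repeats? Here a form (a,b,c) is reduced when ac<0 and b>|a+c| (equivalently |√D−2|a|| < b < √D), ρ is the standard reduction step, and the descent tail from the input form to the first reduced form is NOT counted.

D = 2436, ⌊√D⌋ = 49
descent: ρ → (29,0,-21)
descent: ρ → (-21,42,8)  [lands on river]
river: ρ → (8,38,-31)
river: ρ → (-31,24,15)
river: ρ → (15,36,-19)
river: ρ → (-19,40,11)
river: ρ → (11,48,-3)
river: ρ → (-3,48,11)
river: ρ → (11,40,-19)
river: ρ → (-19,36,15)
river: ρ → (15,24,-31)
river: ρ → (-31,38,8)
river: ρ → (8,42,-21)
ρ-cycle length = 12 (tail of 2 descent steps not counted)

12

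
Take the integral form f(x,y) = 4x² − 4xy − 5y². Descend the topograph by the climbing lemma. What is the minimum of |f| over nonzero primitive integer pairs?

descent: ρ → (-5,4,4)  [lands on river]
river: ρ → (4,4,-5)
river: ρ → (-5,6,3)
river: ρ → (3,6,-5)
closes: descent 1, river 4
min |a| on river = 3

3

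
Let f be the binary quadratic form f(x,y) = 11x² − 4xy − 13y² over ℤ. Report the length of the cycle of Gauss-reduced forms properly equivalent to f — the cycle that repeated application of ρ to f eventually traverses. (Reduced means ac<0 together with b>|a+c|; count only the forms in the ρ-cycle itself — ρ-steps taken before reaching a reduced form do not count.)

D = 588, ⌊√D⌋ = 24
descent: ρ → (-13,4,11)  [lands on river]
river: ρ → (11,18,-6)
river: ρ → (-6,18,11)
river: ρ → (11,4,-13)
river: ρ → (-13,22,2)
river: ρ → (2,22,-13)
ρ-cycle length = 6 (tail of 1 descent step not counted)

6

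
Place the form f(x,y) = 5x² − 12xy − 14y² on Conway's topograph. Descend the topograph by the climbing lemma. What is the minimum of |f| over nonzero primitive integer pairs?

descent: ρ → (-14,12,5)  [lands on river]
river: ρ → (5,18,-5)
river: ρ → (-5,12,14)
river: ρ → (14,16,-3)
river: ρ → (-3,20,2)
river: ρ → (2,20,-3)
river: ρ → (-3,16,14)
river: ρ → (14,12,-5)
river: ρ → (-5,18,5)
river: ρ → (5,12,-14)
river: ρ → (-14,16,3)
river: ρ → (3,20,-2)
river: ρ → (-2,20,3)
river: ρ → (3,16,-14)
closes: descent 1, river 14
min |a| on river = 2

2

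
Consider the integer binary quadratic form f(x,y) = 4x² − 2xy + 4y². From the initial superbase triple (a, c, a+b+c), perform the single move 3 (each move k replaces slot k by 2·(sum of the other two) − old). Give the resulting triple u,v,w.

start (4,4,6) = (f(1,0),f(0,1),f(1,1))
replace slot 3: 2·(4+4) − 6 = 10 → (4,4,10)

4,4,10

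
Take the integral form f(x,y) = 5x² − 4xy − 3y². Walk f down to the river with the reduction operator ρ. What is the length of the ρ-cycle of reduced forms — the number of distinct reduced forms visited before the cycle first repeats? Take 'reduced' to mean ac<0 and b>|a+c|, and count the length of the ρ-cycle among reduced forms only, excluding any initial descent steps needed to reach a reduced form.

D = 76, ⌊√D⌋ = 8
descent: ρ → (-3,4,5)  [lands on river]
river: ρ → (5,6,-2)
river: ρ → (-2,6,5)
river: ρ → (5,4,-3)
river: ρ → (-3,8,1)
river: ρ → (1,8,-3)
ρ-cycle length = 6 (tail of 1 descent step not counted)

6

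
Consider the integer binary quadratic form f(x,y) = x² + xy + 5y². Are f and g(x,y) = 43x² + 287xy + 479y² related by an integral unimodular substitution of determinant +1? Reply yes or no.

D₁ = -19, D₂ = -19
f: reduced (well bottom): (1,1,5) with a≤c, −a<b≤a
g: translate: b→29 (≡287 mod 86), so (43,287,479)→(43,29,5)
g: flip: (43,29,5)→(5,-29,43)
g: translate: b→1 (≡-29 mod 10), so (5,-29,43)→(5,1,1)
g: flip: (5,1,1)→(1,-1,5)
g: translate: b→1 (≡-1 mod 2), so (1,-1,5)→(1,1,5)
g: reduced (well bottom): (1,1,5) with a≤c, −a<b≤a
reduced forms (1, 1, 5) vs (1, 1, 5) ⇒ equivalent

yes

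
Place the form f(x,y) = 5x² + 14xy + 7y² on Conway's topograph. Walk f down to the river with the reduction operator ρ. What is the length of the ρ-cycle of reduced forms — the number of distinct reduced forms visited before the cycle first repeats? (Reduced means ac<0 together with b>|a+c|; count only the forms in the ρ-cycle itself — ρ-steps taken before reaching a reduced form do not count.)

D = 56, ⌊√D⌋ = 7
descent: ρ → (7,0,-2)
descent: ρ → (-2,4,5)  [lands on river]
river: ρ → (5,6,-1)
river: ρ → (-1,6,5)
river: ρ → (5,4,-2)
ρ-cycle length = 4 (tail of 2 descent steps not counted)

4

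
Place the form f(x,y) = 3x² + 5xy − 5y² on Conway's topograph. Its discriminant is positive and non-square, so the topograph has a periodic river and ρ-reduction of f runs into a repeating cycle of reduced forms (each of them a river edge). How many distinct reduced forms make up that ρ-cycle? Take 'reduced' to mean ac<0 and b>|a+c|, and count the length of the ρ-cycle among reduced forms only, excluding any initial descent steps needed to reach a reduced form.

D = 85, ⌊√D⌋ = 9
river: ρ → (-5,5,3)
river: ρ → (3,7,-3)
river: ρ → (-3,5,5)
river: ρ → (5,5,-3)
river: ρ → (-3,7,3)
river: ρ → (3,5,-5)
ρ-cycle length = 6 (tail of 0 descent steps not counted)

6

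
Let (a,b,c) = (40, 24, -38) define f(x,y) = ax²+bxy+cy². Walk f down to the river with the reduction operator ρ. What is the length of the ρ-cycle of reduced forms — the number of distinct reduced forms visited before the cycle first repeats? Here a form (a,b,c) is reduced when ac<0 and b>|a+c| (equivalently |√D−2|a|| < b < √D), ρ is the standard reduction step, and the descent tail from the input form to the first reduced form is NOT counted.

D = 6656, ⌊√D⌋ = 81
river: ρ → (-38,52,26)
river: ρ → (26,52,-38)
river: ρ → (-38,24,40)
river: ρ → (40,56,-22)
river: ρ → (-22,76,10)
river: ρ → (10,64,-64)
river: ρ → (-64,64,10)
river: ρ → (10,76,-22)
river: ρ → (-22,56,40)
river: ρ → (40,24,-38)
ρ-cycle length = 10 (tail of 0 descent steps not counted)

10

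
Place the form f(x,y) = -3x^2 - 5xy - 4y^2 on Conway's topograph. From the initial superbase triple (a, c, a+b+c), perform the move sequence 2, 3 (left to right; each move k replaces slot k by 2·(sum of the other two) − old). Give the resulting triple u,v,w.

start (-3,-4,-12) = (f(1,0),f(0,1),f(1,1))
replace slot 2: 2·((-3)+(-12)) − (-4) = -26 → (-3,-26,-12)
replace slot 3: 2·((-3)+(-26)) − (-12) = -46 → (-3,-26,-46)

-3,-26,-46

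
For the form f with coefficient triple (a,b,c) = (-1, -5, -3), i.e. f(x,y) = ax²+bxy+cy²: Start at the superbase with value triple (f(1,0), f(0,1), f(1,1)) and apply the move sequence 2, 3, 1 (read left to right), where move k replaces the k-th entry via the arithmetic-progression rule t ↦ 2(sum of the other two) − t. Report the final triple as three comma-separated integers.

start (-1,-3,-9) = (f(1,0),f(0,1),f(1,1))
replace slot 2: 2·((-1)+(-9)) − (-3) = -17 → (-1,-17,-9)
replace slot 3: 2·((-1)+(-17)) − (-9) = -27 → (-1,-17,-27)
replace slot 1: 2·((-17)+(-27)) − (-1) = -87 → (-87,-17,-27)

-87,-17,-27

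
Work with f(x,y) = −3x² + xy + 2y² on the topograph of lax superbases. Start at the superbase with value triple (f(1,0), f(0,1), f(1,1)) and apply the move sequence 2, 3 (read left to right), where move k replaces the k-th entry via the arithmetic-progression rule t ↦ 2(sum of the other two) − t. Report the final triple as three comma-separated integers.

start (-3,2,0) = (f(1,0),f(0,1),f(1,1))
replace slot 2: 2·((-3)+0) − 2 = -8 → (-3,-8,0)
replace slot 3: 2·((-3)+(-8)) − 0 = -22 → (-3,-8,-22)

-3,-8,-22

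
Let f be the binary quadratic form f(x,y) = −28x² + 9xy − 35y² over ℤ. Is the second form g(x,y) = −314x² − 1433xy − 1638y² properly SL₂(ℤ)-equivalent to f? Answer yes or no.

D₁ = -3839, D₂ = -3839
f is negative-definite; reduce −f:
−f: reduced (well bottom): (28,-9,35) with a≤c, −a<b≤a
flip sign back: reduced form of f is (-28,9,-35)
g is negative-definite; reduce −g:
−g: translate: b→177 (≡1433 mod 628), so (314,1433,1638)→(314,177,28)
−g: flip: (314,177,28)→(28,-177,314)
−g: translate: b→-9 (≡-177 mod 56), so (28,-177,314)→(28,-9,35)
−g: reduced (well bottom): (28,-9,35) with a≤c, −a<b≤a
flip sign back: reduced form of g is (-28,9,-35)
reduced forms (-28, 9, -35) vs (-28, 9, -35) ⇒ equivalent

yes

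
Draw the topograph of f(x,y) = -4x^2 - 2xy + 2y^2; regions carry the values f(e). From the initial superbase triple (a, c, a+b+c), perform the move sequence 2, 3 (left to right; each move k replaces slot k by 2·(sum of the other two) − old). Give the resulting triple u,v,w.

start (-4,2,-4) = (f(1,0),f(0,1),f(1,1))
replace slot 2: 2·((-4)+(-4)) − 2 = -18 → (-4,-18,-4)
replace slot 3: 2·((-4)+(-18)) − (-4) = -40 → (-4,-18,-40)

-4,-18,-40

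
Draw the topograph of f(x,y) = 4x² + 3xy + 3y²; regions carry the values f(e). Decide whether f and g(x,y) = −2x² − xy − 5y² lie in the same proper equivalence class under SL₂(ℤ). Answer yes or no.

D₁ = -39, D₂ = -39
f: flip: (4,3,3)→(3,-3,4)
f: translate: b→3 (≡-3 mod 6), so (3,-3,4)→(3,3,4)
f: reduced (well bottom): (3,3,4) with a≤c, −a<b≤a
g is negative-definite; reduce −g:
−g: reduced (well bottom): (2,1,5) with a≤c, −a<b≤a
flip sign back: reduced form of g is (-2,-1,-5)
reduced forms (3, 3, 4) vs (-2, -1, -5) ⇒ inequivalent

no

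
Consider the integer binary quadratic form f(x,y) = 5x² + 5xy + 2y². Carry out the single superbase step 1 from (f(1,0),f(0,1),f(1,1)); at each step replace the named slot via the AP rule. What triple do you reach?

start (5,2,12) = (f(1,0),f(0,1),f(1,1))
replace slot 1: 2·(2+12) − 5 = 23 → (23,2,12)

23,2,12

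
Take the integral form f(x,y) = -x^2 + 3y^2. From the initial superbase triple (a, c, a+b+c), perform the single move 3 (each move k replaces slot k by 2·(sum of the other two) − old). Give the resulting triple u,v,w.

start (-1,3,2) = (f(1,0),f(0,1),f(1,1))
replace slot 3: 2·((-1)+3) − 2 = 2 → (-1,3,2)

-1,3,2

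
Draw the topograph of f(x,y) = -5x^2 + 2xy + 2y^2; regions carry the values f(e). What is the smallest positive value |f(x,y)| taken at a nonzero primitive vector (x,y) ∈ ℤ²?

descent: ρ → (2,6,-1)  [lands on river]
river: ρ → (-1,6,2)
closes: descent 1, river 2
min |a| on river = 1

1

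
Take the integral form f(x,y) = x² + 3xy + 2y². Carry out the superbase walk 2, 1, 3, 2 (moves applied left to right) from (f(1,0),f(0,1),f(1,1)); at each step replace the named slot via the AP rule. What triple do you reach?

start (1,2,6) = (f(1,0),f(0,1),f(1,1))
replace slot 2: 2·(1+6) − 2 = 12 → (1,12,6)
replace slot 1: 2·(12+6) − 1 = 35 → (35,12,6)
replace slot 3: 2·(35+12) − 6 = 88 → (35,12,88)
replace slot 2: 2·(35+88) − 12 = 234 → (35,234,88)

35,234,88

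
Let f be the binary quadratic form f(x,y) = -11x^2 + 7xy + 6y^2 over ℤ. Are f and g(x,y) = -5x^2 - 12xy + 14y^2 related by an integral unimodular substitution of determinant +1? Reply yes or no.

D₁ = 313, D₂ = 424
discriminants differ ⇒ not SL₂(ℤ)-equivalent

no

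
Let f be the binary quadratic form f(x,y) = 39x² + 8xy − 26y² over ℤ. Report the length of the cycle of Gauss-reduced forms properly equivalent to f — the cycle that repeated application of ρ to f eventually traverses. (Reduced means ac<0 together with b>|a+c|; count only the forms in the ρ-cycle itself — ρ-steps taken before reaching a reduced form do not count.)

D = 4120, ⌊√D⌋ = 64
descent: ρ → (-26,44,21)  [lands on river]
river: ρ → (21,40,-30)
river: ρ → (-30,20,31)
river: ρ → (31,42,-19)
river: ρ → (-19,34,39)
river: ρ → (39,44,-14)
river: ρ → (-14,40,45)
river: ρ → (45,50,-9)
river: ρ → (-9,58,21)
river: ρ → (21,26,-41)
river: ρ → (-41,56,6)
river: ρ → (6,64,-1)
river: ρ → (-1,64,6)
river: ρ → (6,56,-41)
river: ρ → (-41,26,21)
river: ρ → (21,58,-9)
river: ρ → (-9,50,45)
river: ρ → (45,40,-14)
river: ρ → (-14,44,39)
river: ρ → (39,34,-19)
river: ρ → (-19,42,31)
river: ρ → (31,20,-30)
river: ρ → (-30,40,21)
river: ρ → (21,44,-26)
river: ρ → (-26,60,5)
river: ρ → (5,60,-26)
ρ-cycle length = 26 (tail of 1 descent step not counted)

26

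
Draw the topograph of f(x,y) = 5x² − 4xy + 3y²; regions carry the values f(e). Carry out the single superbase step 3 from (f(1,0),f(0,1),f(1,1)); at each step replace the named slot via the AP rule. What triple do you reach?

start (5,3,4) = (f(1,0),f(0,1),f(1,1))
replace slot 3: 2·(5+3) − 4 = 12 → (5,3,12)

5,3,12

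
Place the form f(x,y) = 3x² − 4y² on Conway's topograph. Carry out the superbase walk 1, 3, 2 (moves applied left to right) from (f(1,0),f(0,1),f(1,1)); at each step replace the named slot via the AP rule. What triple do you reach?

start (3,-4,-1) = (f(1,0),f(0,1),f(1,1))
replace slot 1: 2·((-4)+(-1)) − 3 = -13 → (-13,-4,-1)
replace slot 3: 2·((-13)+(-4)) − (-1) = -33 → (-13,-4,-33)
replace slot 2: 2·((-13)+(-33)) − (-4) = -88 → (-13,-88,-33)

-13,-88,-33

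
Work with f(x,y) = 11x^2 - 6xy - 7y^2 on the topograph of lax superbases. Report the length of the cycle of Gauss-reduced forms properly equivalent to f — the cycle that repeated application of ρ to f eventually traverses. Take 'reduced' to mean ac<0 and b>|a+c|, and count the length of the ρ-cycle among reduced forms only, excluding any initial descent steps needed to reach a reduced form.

D = 344, ⌊√D⌋ = 18
descent: ρ → (-7,6,11)  [lands on river]
river: ρ → (11,16,-2)
river: ρ → (-2,16,11)
river: ρ → (11,6,-7)
river: ρ → (-7,8,10)
river: ρ → (10,12,-5)
river: ρ → (-5,18,1)
river: ρ → (1,18,-5)
river: ρ → (-5,12,10)
river: ρ → (10,8,-7)
ρ-cycle length = 10 (tail of 1 descent step not counted)

10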